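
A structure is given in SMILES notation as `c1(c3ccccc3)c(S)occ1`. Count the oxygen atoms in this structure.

Atom tally by fragment:
  furan ring core → C:4 H:4 O:1
  (− 2 ring H displaced by substituents)
  + C6H5 → C:6 H:5
  + SH → S:1 H:1
Element totals:
  C: 10
  H: 8
  O: 1
  S: 1

1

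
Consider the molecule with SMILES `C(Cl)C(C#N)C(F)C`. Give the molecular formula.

Atom tally by fragment:
  ClCH2 → C:1 H:2 Cl:1
  CH(CN) → C:2 H:1 N:1
  CH(F) → C:1 H:1 F:1
  CH3 → C:1 H:3
Element totals:
  C: 5
  H: 7
  Cl: 1
  F: 1
  N: 1

C5H7ClFN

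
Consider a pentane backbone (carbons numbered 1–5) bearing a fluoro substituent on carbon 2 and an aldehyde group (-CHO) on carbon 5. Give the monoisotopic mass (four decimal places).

Atom tally by fragment:
  CH3 → C:1 H:3
  CH(F) → C:1 H:1 F:1
  CH2 → C:1 H:2
  CH2 → C:1 H:2
  CH2CHO → C:2 H:3 O:1
Element totals:
  C: 6
  H: 11
  F: 1
  O: 1
Molecular formula: C6H11FO.
  M = 6(12.0) + 11(1.007825) + 18.998403 + 15.994915
    = 72.000000 + 11.086075 + 18.998403 + 15.994915 = 118.079393

118.0794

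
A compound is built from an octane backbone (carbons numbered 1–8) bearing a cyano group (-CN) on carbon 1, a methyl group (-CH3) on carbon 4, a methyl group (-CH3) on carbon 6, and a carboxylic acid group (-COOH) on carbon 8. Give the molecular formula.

C12H21NO2

Atom tally by fragment:
  NCCH2 → C:2 H:2 N:1
  CH2 → C:1 H:2
  CH2 → C:1 H:2
  CH(CH3) → C:2 H:4
  CH2 → C:1 H:2
  CH(CH3) → C:2 H:4
  CH2 → C:1 H:2
  CH2COOH → C:2 H:3 O:2
Element totals:
  C: 12
  H: 21
  N: 1
  O: 2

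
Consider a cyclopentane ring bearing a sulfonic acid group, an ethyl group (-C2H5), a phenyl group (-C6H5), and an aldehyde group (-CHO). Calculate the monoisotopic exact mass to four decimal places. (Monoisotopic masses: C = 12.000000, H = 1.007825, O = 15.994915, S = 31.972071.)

Atom tally by fragment:
  cyclopentane ring core → C:5 H:10
  (− 4 ring H displaced by substituents)
  + SO3H → S:1 O:3 H:1
  + C2H5 → C:2 H:5
  + C6H5 → C:6 H:5
  + CHO → C:1 H:1 O:1
Element totals:
  C: 14
  H: 18
  O: 4
  S: 1
Molecular formula: C14H18O4S.
  M = 14(12.0) + 18(1.007825) + 4(15.994915) + 31.972071
    = 168.000000 + 18.140850 + 63.979660 + 31.972071 = 282.092581

282.0926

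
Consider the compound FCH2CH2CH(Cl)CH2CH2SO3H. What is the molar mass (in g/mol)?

Element totals:
  C: 5
  H: 10
  Cl: 1
  F: 1
  O: 3
  S: 1
Molecular formula: C5H10ClFO3S.
  M = 5(12.011) + 10(1.008) + 35.45 + 18.998 + 3(15.999) + 32.06
    = 60.055 + 10.080 + 35.450 + 18.998 + 47.997 + 32.060 = 204.640

204.64 g/mol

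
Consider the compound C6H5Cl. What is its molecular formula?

Atom tally by fragment:
  benzene ring core → C:6 H:6
  (− 1 ring H displaced by substituents)
  + Cl → Cl:1
Element totals:
  C: 6
  H: 5
  Cl: 1

C6H5Cl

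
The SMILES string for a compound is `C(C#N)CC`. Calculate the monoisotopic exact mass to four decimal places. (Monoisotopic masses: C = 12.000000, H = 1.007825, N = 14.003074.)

Atom tally by fragment:
  NCCH2 → C:2 H:2 N:1
  CH2 → C:1 H:2
  CH3 → C:1 H:3
Element totals:
  C: 4
  H: 7
  N: 1
Molecular formula: C4H7N.
  M = 4(12.0) + 7(1.007825) + 14.003074
    = 48.000000 + 7.054775 + 14.003074 = 69.057849

69.0578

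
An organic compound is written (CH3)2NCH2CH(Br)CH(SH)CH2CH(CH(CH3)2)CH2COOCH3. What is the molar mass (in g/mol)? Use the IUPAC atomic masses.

340.32 g/mol

Element totals:
  C: 13
  H: 26
  Br: 1
  N: 1
  O: 2
  S: 1
Molecular formula: C13H26BrNO2S.
  M = 13(12.011) + 26(1.008) + 79.904 + 14.007 + 2(15.999) + 32.06
    = 156.143 + 26.208 + 79.904 + 14.007 + 31.998 + 32.060 = 340.320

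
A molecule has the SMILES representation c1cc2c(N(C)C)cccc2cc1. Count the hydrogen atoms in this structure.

Atom tally by fragment:
  naphthalene ring system core → C:10 H:8
  (− 1 ring H displaced by substituents)
  + N(CH3)2 → N:1 C:2 H:6
Element totals:
  C: 12
  H: 13
  N: 1

13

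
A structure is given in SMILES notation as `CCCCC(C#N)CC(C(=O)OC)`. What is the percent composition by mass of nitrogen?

7.64%

Atom tally by fragment:
  CH3 → C:1 H:3
  CH2 → C:1 H:2
  CH2 → C:1 H:2
  CH2 → C:1 H:2
  CH(CN) → C:2 H:1 N:1
  CH2 → C:1 H:2
  CH2COOCH3 → C:3 H:5 O:2
Element totals:
  C: 10
  H: 17
  N: 1
  O: 2
Molecular formula: C10H17NO2.
Molar mass = 183.251 g/mol.
Mass from N: 1 × 14.007 = 14.007 g/mol.
%N = 14.007 / 183.251 × 100 = 7.64%.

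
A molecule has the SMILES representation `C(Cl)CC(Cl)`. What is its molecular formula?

Atom tally by fragment:
  ClCH2 → C:1 H:2 Cl:1
  CH2 → C:1 H:2
  CH2Cl → C:1 H:2 Cl:1
Element totals:
  C: 3
  H: 6
  Cl: 2

C3H6Cl2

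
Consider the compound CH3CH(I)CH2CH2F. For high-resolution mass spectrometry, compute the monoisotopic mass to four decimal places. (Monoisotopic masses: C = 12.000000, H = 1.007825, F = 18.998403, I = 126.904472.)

Atom tally by fragment:
  CH3 → C:1 H:3
  CH(I) → C:1 H:1 I:1
  CH2 → C:1 H:2
  CH2F → C:1 H:2 F:1
Element totals:
  C: 4
  H: 8
  F: 1
  I: 1
Molecular formula: C4H8FI.
  M = 4(12.0) + 8(1.007825) + 18.998403 + 126.904472
    = 48.000000 + 8.062600 + 18.998403 + 126.904472 = 201.965475

201.9655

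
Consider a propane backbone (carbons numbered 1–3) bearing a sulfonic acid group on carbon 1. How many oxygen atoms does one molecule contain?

3

Atom tally by fragment:
  HO3SCH2 → C:1 H:3 S:1 O:3
  CH2 → C:1 H:2
  CH3 → C:1 H:3
Element totals:
  C: 3
  H: 8
  O: 3
  S: 1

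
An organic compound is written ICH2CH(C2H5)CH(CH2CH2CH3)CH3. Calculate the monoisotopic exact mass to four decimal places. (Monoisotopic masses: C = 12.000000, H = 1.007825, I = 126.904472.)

254.0531

Element totals:
  C: 9
  H: 19
  I: 1
Molecular formula: C9H19I.
  M = 9(12.0) + 19(1.007825) + 126.904472
    = 108.000000 + 19.148675 + 126.904472 = 254.053147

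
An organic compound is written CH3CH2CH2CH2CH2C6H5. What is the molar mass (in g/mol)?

148.25 g/mol

Atom tally by fragment:
  CH3 → C:1 H:3
  CH2 → C:1 H:2
  CH2 → C:1 H:2
  CH2 → C:1 H:2
  CH2C6H5 → C:7 H:7
Element totals:
  C: 11
  H: 16
Molecular formula: C11H16.
  M = 11(12.011) + 16(1.008)
    = 132.121 + 16.128 = 148.249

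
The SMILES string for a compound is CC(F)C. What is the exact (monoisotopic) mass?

62.0532

Atom tally by fragment:
  CH3 → C:1 H:3
  CH(F) → C:1 H:1 F:1
  CH3 → C:1 H:3
Element totals:
  C: 3
  H: 7
  F: 1
Molecular formula: C3H7F.
  M = 3(12.0) + 7(1.007825) + 18.998403
    = 36.000000 + 7.054775 + 18.998403 = 62.053178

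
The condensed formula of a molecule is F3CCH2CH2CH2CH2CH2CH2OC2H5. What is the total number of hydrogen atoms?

Element totals:
  C: 9
  H: 17
  F: 3
  O: 1

17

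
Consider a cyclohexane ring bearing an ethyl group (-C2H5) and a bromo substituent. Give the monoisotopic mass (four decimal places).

190.0357

Atom tally by fragment:
  cyclohexane ring core → C:6 H:12
  (− 2 ring H displaced by substituents)
  + C2H5 → C:2 H:5
  + Br → Br:1
Element totals:
  C: 8
  H: 15
  Br: 1
Molecular formula: C8H15Br.
  M = 8(12.0) + 15(1.007825) + 78.918338
    = 96.000000 + 15.117375 + 78.918338 = 190.035713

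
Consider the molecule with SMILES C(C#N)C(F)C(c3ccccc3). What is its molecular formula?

C10H10FN

Atom tally by fragment:
  NCCH2 → C:2 H:2 N:1
  CH(F) → C:1 H:1 F:1
  CH2C6H5 → C:7 H:7
Element totals:
  C: 10
  H: 10
  F: 1
  N: 1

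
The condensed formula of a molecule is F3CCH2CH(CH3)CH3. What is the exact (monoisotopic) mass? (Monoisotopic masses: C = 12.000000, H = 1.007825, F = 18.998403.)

Atom tally by fragment:
  F3CCH2 → C:2 H:2 F:3
  CH(CH3) → C:2 H:4
  CH3 → C:1 H:3
Element totals:
  C: 5
  H: 9
  F: 3
Molecular formula: C5H9F3.
  M = 5(12.0) + 9(1.007825) + 3(18.998403)
    = 60.000000 + 9.070425 + 56.995209 = 126.065634

126.0656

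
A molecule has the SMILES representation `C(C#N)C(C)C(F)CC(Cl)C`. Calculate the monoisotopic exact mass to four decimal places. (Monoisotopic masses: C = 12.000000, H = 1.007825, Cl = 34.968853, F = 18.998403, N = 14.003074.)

177.0721

Atom tally by fragment:
  NCCH2 → C:2 H:2 N:1
  CH(CH3) → C:2 H:4
  CH(F) → C:1 H:1 F:1
  CH2 → C:1 H:2
  CH(Cl) → C:1 H:1 Cl:1
  CH3 → C:1 H:3
Element totals:
  C: 8
  H: 13
  Cl: 1
  F: 1
  N: 1
Molecular formula: C8H13ClFN.
  M = 8(12.0) + 13(1.007825) + 34.968853 + 18.998403 + 14.003074
    = 96.000000 + 13.101725 + 34.968853 + 18.998403 + 14.003074 = 177.072055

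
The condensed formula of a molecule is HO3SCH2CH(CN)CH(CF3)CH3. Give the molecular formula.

Atom tally by fragment:
  HO3SCH2 → C:1 H:3 S:1 O:3
  CH(CN) → C:2 H:1 N:1
  CH(CF3) → C:2 H:1 F:3
  CH3 → C:1 H:3
Element totals:
  C: 6
  H: 8
  F: 3
  N: 1
  O: 3
  S: 1

C6H8F3NO3S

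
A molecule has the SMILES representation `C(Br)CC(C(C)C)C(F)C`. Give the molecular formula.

Atom tally by fragment:
  BrCH2 → C:1 H:2 Br:1
  CH2 → C:1 H:2
  CH(CH(CH3)2) → C:4 H:8
  CH(F) → C:1 H:1 F:1
  CH3 → C:1 H:3
Element totals:
  C: 8
  H: 16
  Br: 1
  F: 1

C8H16BrF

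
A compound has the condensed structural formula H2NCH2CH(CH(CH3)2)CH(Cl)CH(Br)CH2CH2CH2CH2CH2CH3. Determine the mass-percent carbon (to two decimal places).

49.93%

Element totals:
  C: 13
  H: 27
  Br: 1
  Cl: 1
  N: 1
Molecular formula: C13H27BrClN.
Molar mass = 312.720 g/mol.
Mass from C: 13 × 12.011 = 156.143 g/mol.
%C = 156.143 / 312.720 × 100 = 49.93%.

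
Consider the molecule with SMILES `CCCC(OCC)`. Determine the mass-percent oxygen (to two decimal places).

Atom tally by fragment:
  CH3 → C:1 H:3
  CH2 → C:1 H:2
  CH2 → C:1 H:2
  CH2OC2H5 → C:3 H:7 O:1
Element totals:
  C: 6
  H: 14
  O: 1
Molecular formula: C6H14O.
Molar mass = 102.177 g/mol.
Mass from O: 1 × 15.999 = 15.999 g/mol.
%O = 15.999 / 102.177 × 100 = 15.66%.

15.66%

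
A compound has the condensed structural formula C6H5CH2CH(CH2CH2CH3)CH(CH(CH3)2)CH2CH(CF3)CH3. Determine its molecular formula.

C19H29F3

Atom tally by fragment:
  C6H5CH2 → C:7 H:7
  CH(CH2CH2CH3) → C:4 H:8
  CH(CH(CH3)2) → C:4 H:8
  CH2 → C:1 H:2
  CH(CF3) → C:2 H:1 F:3
  CH3 → C:1 H:3
Element totals:
  C: 19
  H: 29
  F: 3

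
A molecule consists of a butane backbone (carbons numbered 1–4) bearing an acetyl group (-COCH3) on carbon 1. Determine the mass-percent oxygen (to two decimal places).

Atom tally by fragment:
  CH3COCH2 → C:3 H:5 O:1
  CH2 → C:1 H:2
  CH2 → C:1 H:2
  CH3 → C:1 H:3
Element totals:
  C: 6
  H: 12
  O: 1
Molecular formula: C6H12O.
Molar mass = 100.161 g/mol.
Mass from O: 1 × 15.999 = 15.999 g/mol.
%O = 15.999 / 100.161 × 100 = 15.97%.

15.97%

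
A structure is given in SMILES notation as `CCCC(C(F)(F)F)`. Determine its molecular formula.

Atom tally by fragment:
  CH3 → C:1 H:3
  CH2 → C:1 H:2
  CH2 → C:1 H:2
  CH2CF3 → C:2 H:2 F:3
Element totals:
  C: 5
  H: 9
  F: 3

C5H9F3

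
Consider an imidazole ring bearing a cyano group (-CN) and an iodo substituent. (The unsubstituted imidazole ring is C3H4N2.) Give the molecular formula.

C4H2IN3

Atom tally by fragment:
  imidazole ring core → C:3 H:4 N:2
  (− 2 ring H displaced by substituents)
  + CN → C:1 N:1
  + I → I:1
Element totals:
  C: 4
  H: 2
  I: 1
  N: 3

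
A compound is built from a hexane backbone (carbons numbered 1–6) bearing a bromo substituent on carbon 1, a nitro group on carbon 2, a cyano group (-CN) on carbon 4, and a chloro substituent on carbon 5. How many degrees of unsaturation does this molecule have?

3

Atom tally by fragment:
  BrCH2 → C:1 H:2 Br:1
  CH(NO2) → C:1 H:1 N:1 O:2
  CH2 → C:1 H:2
  CH(CN) → C:2 H:1 N:1
  CH(Cl) → C:1 H:1 Cl:1
  CH3 → C:1 H:3
Element totals:
  C: 7
  H: 10
  Br: 1
  Cl: 1
  N: 2
  O: 2
Molecular formula: C7H10BrClN2O2.
DoU = (2C + 2 + N − H − X) / 2 = (2·7 + 2 + 2 − 10 − 2) / 2 = 3.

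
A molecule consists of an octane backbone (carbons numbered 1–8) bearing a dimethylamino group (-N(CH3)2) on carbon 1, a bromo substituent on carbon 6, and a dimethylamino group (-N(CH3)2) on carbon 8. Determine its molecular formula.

Atom tally by fragment:
  (CH3)2NCH2 → C:3 H:8 N:1
  CH2 → C:1 H:2
  CH2 → C:1 H:2
  CH2 → C:1 H:2
  CH2 → C:1 H:2
  CH(Br) → C:1 H:1 Br:1
  CH2 → C:1 H:2
  CH2N(CH3)2 → C:3 H:8 N:1
Element totals:
  C: 12
  H: 27
  Br: 1
  N: 2

C12H27BrN2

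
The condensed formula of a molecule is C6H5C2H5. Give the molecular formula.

C8H10

Atom tally by fragment:
  benzene ring core → C:6 H:6
  (− 1 ring H displaced by substituents)
  + C2H5 → C:2 H:5
Element totals:
  C: 8
  H: 10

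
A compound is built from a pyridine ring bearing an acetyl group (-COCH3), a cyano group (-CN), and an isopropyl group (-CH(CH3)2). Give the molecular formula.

C11H12N2O

Atom tally by fragment:
  pyridine ring core → C:5 H:5 N:1
  (− 3 ring H displaced by substituents)
  + COCH3 → C:2 H:3 O:1
  + CN → C:1 N:1
  + CH(CH3)2 → C:3 H:7
Element totals:
  C: 11
  H: 12
  N: 2
  O: 1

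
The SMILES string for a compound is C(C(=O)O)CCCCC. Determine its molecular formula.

Atom tally by fragment:
  HOOCCH2 → C:2 H:3 O:2
  CH2 → C:1 H:2
  CH2 → C:1 H:2
  CH2 → C:1 H:2
  CH2 → C:1 H:2
  CH3 → C:1 H:3
Element totals:
  C: 7
  H: 14
  O: 2

C7H14O2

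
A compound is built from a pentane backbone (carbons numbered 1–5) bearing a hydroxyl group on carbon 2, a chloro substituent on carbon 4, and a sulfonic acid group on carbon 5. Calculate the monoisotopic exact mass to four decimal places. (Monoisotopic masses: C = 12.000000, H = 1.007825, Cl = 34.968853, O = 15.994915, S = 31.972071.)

Atom tally by fragment:
  CH3 → C:1 H:3
  CH(OH) → C:1 H:2 O:1
  CH2 → C:1 H:2
  CH(Cl) → C:1 H:1 Cl:1
  CH2SO3H → C:1 H:3 S:1 O:3
Element totals:
  C: 5
  H: 11
  Cl: 1
  O: 4
  S: 1
Molecular formula: C5H11ClO4S.
  M = 5(12.0) + 11(1.007825) + 34.968853 + 4(15.994915) + 31.972071
    = 60.000000 + 11.086075 + 34.968853 + 63.979660 + 31.972071 = 202.006659

202.0067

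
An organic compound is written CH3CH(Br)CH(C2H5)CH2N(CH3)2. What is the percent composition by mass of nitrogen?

6.73%

Atom tally by fragment:
  CH3 → C:1 H:3
  CH(Br) → C:1 H:1 Br:1
  CH(C2H5) → C:3 H:6
  CH2N(CH3)2 → C:3 H:8 N:1
Element totals:
  C: 8
  H: 18
  Br: 1
  N: 1
Molecular formula: C8H18BrN.
Molar mass = 208.143 g/mol.
Mass from N: 1 × 14.007 = 14.007 g/mol.
%N = 14.007 / 208.143 × 100 = 6.73%.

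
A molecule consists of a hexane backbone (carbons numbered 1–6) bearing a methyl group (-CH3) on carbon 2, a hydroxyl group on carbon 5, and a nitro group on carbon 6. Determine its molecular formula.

C7H15NO3

Atom tally by fragment:
  CH3 → C:1 H:3
  CH(CH3) → C:2 H:4
  CH2 → C:1 H:2
  CH2 → C:1 H:2
  CH(OH) → C:1 H:2 O:1
  CH2NO2 → C:1 H:2 N:1 O:2
Element totals:
  C: 7
  H: 15
  N: 1
  O: 3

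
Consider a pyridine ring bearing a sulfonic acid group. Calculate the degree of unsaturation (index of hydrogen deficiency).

4

Atom tally by fragment:
  pyridine ring core → C:5 H:5 N:1
  (− 1 ring H displaced by substituents)
  + SO3H → S:1 O:3 H:1
Element totals:
  C: 5
  H: 5
  N: 1
  O: 3
  S: 1
Molecular formula: C5H5NO3S.
DoU = (2C + 2 + N − H − X) / 2 = (2·5 + 2 + 1 − 5 − 0) / 2 = 4.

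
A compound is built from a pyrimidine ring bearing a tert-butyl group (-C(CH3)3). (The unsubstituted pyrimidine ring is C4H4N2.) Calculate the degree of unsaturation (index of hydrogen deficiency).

4

Atom tally by fragment:
  pyrimidine ring core → C:4 H:4 N:2
  (− 1 ring H displaced by substituents)
  + C(CH3)3 → C:4 H:9
Element totals:
  C: 8
  H: 12
  N: 2
Molecular formula: C8H12N2.
DoU = (2C + 2 + N − H − X) / 2 = (2·8 + 2 + 2 − 12 − 0) / 2 = 4.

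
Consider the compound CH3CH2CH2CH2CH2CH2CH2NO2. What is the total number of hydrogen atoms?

Atom tally by fragment:
  CH3 → C:1 H:3
  CH2 → C:1 H:2
  CH2 → C:1 H:2
  CH2 → C:1 H:2
  CH2 → C:1 H:2
  CH2 → C:1 H:2
  CH2NO2 → C:1 H:2 N:1 O:2
Element totals:
  C: 7
  H: 15
  N: 1
  O: 2

15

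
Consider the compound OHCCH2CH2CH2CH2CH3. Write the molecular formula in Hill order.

Atom tally by fragment:
  OHCCH2 → C:2 H:3 O:1
  CH2 → C:1 H:2
  CH2 → C:1 H:2
  CH2 → C:1 H:2
  CH3 → C:1 H:3
Element totals:
  C: 6
  H: 12
  O: 1

C6H12O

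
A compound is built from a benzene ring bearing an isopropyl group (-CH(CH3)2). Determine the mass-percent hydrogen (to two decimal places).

Atom tally by fragment:
  benzene ring core → C:6 H:6
  (− 1 ring H displaced by substituents)
  + CH(CH3)2 → C:3 H:7
Element totals:
  C: 9
  H: 12
Molecular formula: C9H12.
Molar mass = 120.195 g/mol.
Mass from H: 12 × 1.008 = 12.096 g/mol.
%H = 12.096 / 120.195 × 100 = 10.06%.

10.06%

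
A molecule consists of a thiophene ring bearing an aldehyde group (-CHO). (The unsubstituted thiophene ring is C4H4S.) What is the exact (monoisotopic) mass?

111.9983

Atom tally by fragment:
  thiophene ring core → C:4 H:4 S:1
  (− 1 ring H displaced by substituents)
  + CHO → C:1 H:1 O:1
Element totals:
  C: 5
  H: 4
  O: 1
  S: 1
Molecular formula: C5H4OS.
  M = 5(12.0) + 4(1.007825) + 15.994915 + 31.972071
    = 60.000000 + 4.031300 + 15.994915 + 31.972071 = 111.998286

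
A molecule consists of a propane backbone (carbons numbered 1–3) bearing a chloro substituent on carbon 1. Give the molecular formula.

Atom tally by fragment:
  ClCH2 → C:1 H:2 Cl:1
  CH2 → C:1 H:2
  CH3 → C:1 H:3
Element totals:
  C: 3
  H: 7
  Cl: 1

C3H7Cl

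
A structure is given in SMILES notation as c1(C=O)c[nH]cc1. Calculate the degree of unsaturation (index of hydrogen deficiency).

4

Atom tally by fragment:
  pyrrole ring core → C:4 H:5 N:1
  (− 1 ring H displaced by substituents)
  + CHO → C:1 H:1 O:1
Element totals:
  C: 5
  H: 5
  N: 1
  O: 1
Molecular formula: C5H5NO.
DoU = (2C + 2 + N − H − X) / 2 = (2·5 + 2 + 1 − 5 − 0) / 2 = 4.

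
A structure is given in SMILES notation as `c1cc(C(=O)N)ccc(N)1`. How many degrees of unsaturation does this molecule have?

5

Atom tally by fragment:
  benzene ring core → C:6 H:6
  (− 2 ring H displaced by substituents)
  + CONH2 → C:1 H:2 O:1 N:1
  + NH2 → N:1 H:2
Element totals:
  C: 7
  H: 8
  N: 2
  O: 1
Molecular formula: C7H8N2O.
DoU = (2C + 2 + N − H − X) / 2 = (2·7 + 2 + 2 − 8 − 0) / 2 = 5.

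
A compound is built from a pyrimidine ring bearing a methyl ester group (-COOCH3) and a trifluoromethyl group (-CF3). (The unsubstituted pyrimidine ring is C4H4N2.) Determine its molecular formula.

C7H5F3N2O2

Atom tally by fragment:
  pyrimidine ring core → C:4 H:4 N:2
  (− 2 ring H displaced by substituents)
  + COOCH3 → C:2 H:3 O:2
  + CF3 → C:1 F:3
Element totals:
  C: 7
  H: 5
  F: 3
  N: 2
  O: 2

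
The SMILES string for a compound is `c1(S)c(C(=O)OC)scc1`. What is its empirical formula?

Atom tally by fragment:
  thiophene ring core → C:4 H:4 S:1
  (− 2 ring H displaced by substituents)
  + SH → S:1 H:1
  + COOCH3 → C:2 H:3 O:2
Element totals:
  C: 6
  H: 6
  O: 2
  S: 2
Molecular formula: C6H6O2S2.
gcd of subscripts = 2; dividing each by 2:
  C: 6/2 = 3
  H: 6/2 = 3
  O: 2/2 = 1
  S: 2/2 = 1

C3H3OS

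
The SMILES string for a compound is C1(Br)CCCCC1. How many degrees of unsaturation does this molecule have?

1

Atom tally by fragment:
  cyclohexane ring core → C:6 H:12
  (− 1 ring H displaced by substituents)
  + Br → Br:1
Element totals:
  C: 6
  H: 11
  Br: 1
Molecular formula: C6H11Br.
DoU = (2C + 2 + N − H − X) / 2 = (2·6 + 2 + 0 − 11 − 1) / 2 = 1.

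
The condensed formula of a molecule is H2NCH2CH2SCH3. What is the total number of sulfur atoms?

1

Atom tally by fragment:
  H2NCH2 → C:1 H:4 N:1
  CH2SCH3 → C:2 H:5 S:1
Element totals:
  C: 3
  H: 9
  N: 1
  S: 1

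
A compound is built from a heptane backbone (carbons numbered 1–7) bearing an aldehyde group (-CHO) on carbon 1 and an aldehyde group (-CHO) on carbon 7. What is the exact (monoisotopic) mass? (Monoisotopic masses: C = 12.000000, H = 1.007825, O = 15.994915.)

156.1150

Atom tally by fragment:
  OHCCH2 → C:2 H:3 O:1
  CH2 → C:1 H:2
  CH2 → C:1 H:2
  CH2 → C:1 H:2
  CH2 → C:1 H:2
  CH2 → C:1 H:2
  CH2CHO → C:2 H:3 O:1
Element totals:
  C: 9
  H: 16
  O: 2
Molecular formula: C9H16O2.
  M = 9(12.0) + 16(1.007825) + 2(15.994915)
    = 108.000000 + 16.125200 + 31.989830 = 156.115030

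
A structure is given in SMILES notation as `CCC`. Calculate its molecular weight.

Atom tally by fragment:
  CH3 → C:1 H:3
  CH2 → C:1 H:2
  CH3 → C:1 H:3
Element totals:
  C: 3
  H: 8
Molecular formula: C3H8.
  M = 3(12.011) + 8(1.008)
    = 36.033 + 8.064 = 44.097

44.10 g/mol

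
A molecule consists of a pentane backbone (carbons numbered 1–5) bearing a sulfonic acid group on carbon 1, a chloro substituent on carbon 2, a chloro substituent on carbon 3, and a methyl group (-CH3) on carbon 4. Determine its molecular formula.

Atom tally by fragment:
  HO3SCH2 → C:1 H:3 S:1 O:3
  CH(Cl) → C:1 H:1 Cl:1
  CH(Cl) → C:1 H:1 Cl:1
  CH(CH3) → C:2 H:4
  CH3 → C:1 H:3
Element totals:
  C: 6
  H: 12
  Cl: 2
  O: 3
  S: 1

C6H12Cl2O3S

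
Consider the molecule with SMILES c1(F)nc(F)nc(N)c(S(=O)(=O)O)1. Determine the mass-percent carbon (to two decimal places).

Atom tally by fragment:
  pyrimidine ring core → C:4 H:4 N:2
  (− 4 ring H displaced by substituents)
  + F → F:1
  + F → F:1
  + NH2 → N:1 H:2
  + SO3H → S:1 O:3 H:1
Element totals:
  C: 4
  H: 3
  F: 2
  N: 3
  O: 3
  S: 1
Molecular formula: C4H3F2N3O3S.
Molar mass = 211.142 g/mol.
Mass from C: 4 × 12.011 = 48.044 g/mol.
%C = 48.044 / 211.142 × 100 = 22.75%.

22.75%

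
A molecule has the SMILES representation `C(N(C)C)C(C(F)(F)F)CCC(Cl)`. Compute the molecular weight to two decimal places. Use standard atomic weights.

Atom tally by fragment:
  (CH3)2NCH2 → C:3 H:8 N:1
  CH(CF3) → C:2 H:1 F:3
  CH2 → C:1 H:2
  CH2 → C:1 H:2
  CH2Cl → C:1 H:2 Cl:1
Element totals:
  C: 8
  H: 15
  Cl: 1
  F: 3
  N: 1
Molecular formula: C8H15ClF3N.
  M = 8(12.011) + 15(1.008) + 35.45 + 3(18.998) + 14.007
    = 96.088 + 15.120 + 35.450 + 56.994 + 14.007 = 217.659

217.66 g/mol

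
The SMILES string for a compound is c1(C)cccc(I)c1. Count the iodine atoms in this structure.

Atom tally by fragment:
  benzene ring core → C:6 H:6
  (− 2 ring H displaced by substituents)
  + CH3 → C:1 H:3
  + I → I:1
Element totals:
  C: 7
  H: 7
  I: 1

1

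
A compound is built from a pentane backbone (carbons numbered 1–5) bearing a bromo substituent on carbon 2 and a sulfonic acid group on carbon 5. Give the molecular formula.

C5H11BrO3S

Atom tally by fragment:
  CH3 → C:1 H:3
  CH(Br) → C:1 H:1 Br:1
  CH2 → C:1 H:2
  CH2 → C:1 H:2
  CH2SO3H → C:1 H:3 S:1 O:3
Element totals:
  C: 5
  H: 11
  Br: 1
  O: 3
  S: 1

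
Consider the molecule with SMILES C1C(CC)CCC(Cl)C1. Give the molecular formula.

C8H15Cl

Atom tally by fragment:
  cyclohexane ring core → C:6 H:12
  (− 2 ring H displaced by substituents)
  + C2H5 → C:2 H:5
  + Cl → Cl:1
Element totals:
  C: 8
  H: 15
  Cl: 1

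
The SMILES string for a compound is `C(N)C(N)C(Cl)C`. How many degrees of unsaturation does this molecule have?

0

Atom tally by fragment:
  H2NCH2 → C:1 H:4 N:1
  CH(NH2) → C:1 H:3 N:1
  CH(Cl) → C:1 H:1 Cl:1
  CH3 → C:1 H:3
Element totals:
  C: 4
  H: 11
  Cl: 1
  N: 2
Molecular formula: C4H11ClN2.
DoU = (2C + 2 + N − H − X) / 2 = (2·4 + 2 + 2 − 11 − 1) / 2 = 0.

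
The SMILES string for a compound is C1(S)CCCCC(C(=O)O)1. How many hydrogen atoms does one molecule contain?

12

Atom tally by fragment:
  cyclohexane ring core → C:6 H:12
  (− 2 ring H displaced by substituents)
  + SH → S:1 H:1
  + COOH → C:1 H:1 O:2
Element totals:
  C: 7
  H: 12
  O: 2
  S: 1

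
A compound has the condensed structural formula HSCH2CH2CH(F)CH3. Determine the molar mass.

Element totals:
  C: 4
  H: 9
  F: 1
  S: 1
Molecular formula: C4H9FS.
  M = 4(12.011) + 9(1.008) + 18.998 + 32.06
    = 48.044 + 9.072 + 18.998 + 32.060 = 108.174

108.17 g/mol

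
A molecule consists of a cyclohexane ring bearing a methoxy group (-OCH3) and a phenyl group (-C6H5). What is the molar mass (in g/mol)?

Atom tally by fragment:
  cyclohexane ring core → C:6 H:12
  (− 2 ring H displaced by substituents)
  + OCH3 → C:1 H:3 O:1
  + C6H5 → C:6 H:5
Element totals:
  C: 13
  H: 18
  O: 1
Molecular formula: C13H18O.
  M = 13(12.011) + 18(1.008) + 15.999
    = 156.143 + 18.144 + 15.999 = 190.286

190.29 g/mol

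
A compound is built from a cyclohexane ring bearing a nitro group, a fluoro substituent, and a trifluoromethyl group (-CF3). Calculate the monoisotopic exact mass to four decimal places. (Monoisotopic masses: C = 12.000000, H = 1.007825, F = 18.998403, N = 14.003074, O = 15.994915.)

Atom tally by fragment:
  cyclohexane ring core → C:6 H:12
  (− 3 ring H displaced by substituents)
  + NO2 → N:1 O:2
  + F → F:1
  + CF3 → C:1 F:3
Element totals:
  C: 7
  H: 9
  F: 4
  N: 1
  O: 2
Molecular formula: C7H9F4NO2.
  M = 7(12.0) + 9(1.007825) + 4(18.998403) + 14.003074 + 2(15.994915)
    = 84.000000 + 9.070425 + 75.993612 + 14.003074 + 31.989830 = 215.056941

215.0569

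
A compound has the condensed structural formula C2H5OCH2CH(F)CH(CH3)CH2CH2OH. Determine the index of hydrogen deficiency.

0

Atom tally by fragment:
  C2H5OCH2 → C:3 H:7 O:1
  CH(F) → C:1 H:1 F:1
  CH(CH3) → C:2 H:4
  CH2CH2OH → C:2 H:5 O:1
Element totals:
  C: 8
  H: 17
  F: 1
  O: 2
Molecular formula: C8H17FO2.
DoU = (2C + 2 + N − H − X) / 2 = (2·8 + 2 + 0 − 17 − 1) / 2 = 0.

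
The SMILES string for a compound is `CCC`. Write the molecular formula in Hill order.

Atom tally by fragment:
  CH3 → C:1 H:3
  CH2 → C:1 H:2
  CH3 → C:1 H:3
Element totals:
  C: 3
  H: 8

C3H8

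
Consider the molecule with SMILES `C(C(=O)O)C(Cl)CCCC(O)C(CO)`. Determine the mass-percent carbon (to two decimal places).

Atom tally by fragment:
  HOOCCH2 → C:2 H:3 O:2
  CH(Cl) → C:1 H:1 Cl:1
  CH2 → C:1 H:2
  CH2 → C:1 H:2
  CH2 → C:1 H:2
  CH(OH) → C:1 H:2 O:1
  CH2CH2OH → C:2 H:5 O:1
Element totals:
  C: 9
  H: 17
  Cl: 1
  O: 4
Molecular formula: C9H17ClO4.
Molar mass = 224.681 g/mol.
Mass from C: 9 × 12.011 = 108.099 g/mol.
%C = 108.099 / 224.681 × 100 = 48.11%.

48.11%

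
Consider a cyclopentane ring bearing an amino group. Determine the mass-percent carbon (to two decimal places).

70.53%

Atom tally by fragment:
  cyclopentane ring core → C:5 H:10
  (− 1 ring H displaced by substituents)
  + NH2 → N:1 H:2
Element totals:
  C: 5
  H: 11
  N: 1
Molecular formula: C5H11N.
Molar mass = 85.150 g/mol.
Mass from C: 5 × 12.011 = 60.055 g/mol.
%C = 60.055 / 85.150 × 100 = 70.53%.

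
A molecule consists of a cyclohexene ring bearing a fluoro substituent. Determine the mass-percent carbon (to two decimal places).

71.97%

Atom tally by fragment:
  cyclohexene ring core → C:6 H:10
  (− 1 ring H displaced by substituents)
  + F → F:1
Element totals:
  C: 6
  H: 9
  F: 1
Molecular formula: C6H9F.
Molar mass = 100.136 g/mol.
Mass from C: 6 × 12.011 = 72.066 g/mol.
%C = 72.066 / 100.136 × 100 = 71.97%.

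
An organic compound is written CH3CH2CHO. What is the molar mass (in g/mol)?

Atom tally by fragment:
  CH3 → C:1 H:3
  CH2CHO → C:2 H:3 O:1
Element totals:
  C: 3
  H: 6
  O: 1
Molecular formula: C3H6O.
  M = 3(12.011) + 6(1.008) + 15.999
    = 36.033 + 6.048 + 15.999 = 58.080

58.08 g/mol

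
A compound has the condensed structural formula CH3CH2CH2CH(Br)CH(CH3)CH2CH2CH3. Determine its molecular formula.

Element totals:
  C: 9
  H: 19
  Br: 1

C9H19Br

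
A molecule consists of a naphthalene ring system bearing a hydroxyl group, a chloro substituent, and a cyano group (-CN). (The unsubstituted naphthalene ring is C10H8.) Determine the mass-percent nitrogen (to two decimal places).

Atom tally by fragment:
  naphthalene ring system core → C:10 H:8
  (− 3 ring H displaced by substituents)
  + OH → O:1 H:1
  + Cl → Cl:1
  + CN → C:1 N:1
Element totals:
  C: 11
  H: 6
  Cl: 1
  N: 1
  O: 1
Molecular formula: C11H6ClNO.
Molar mass = 203.625 g/mol.
Mass from N: 1 × 14.007 = 14.007 g/mol.
%N = 14.007 / 203.625 × 100 = 6.88%.

6.88%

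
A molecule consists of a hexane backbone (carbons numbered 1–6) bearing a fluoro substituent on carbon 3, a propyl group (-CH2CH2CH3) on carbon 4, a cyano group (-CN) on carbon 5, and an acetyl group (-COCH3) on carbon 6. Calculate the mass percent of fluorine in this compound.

Atom tally by fragment:
  CH3 → C:1 H:3
  CH2 → C:1 H:2
  CH(F) → C:1 H:1 F:1
  CH(CH2CH2CH3) → C:4 H:8
  CH(CN) → C:2 H:1 N:1
  CH2COCH3 → C:3 H:5 O:1
Element totals:
  C: 12
  H: 20
  F: 1
  N: 1
  O: 1
Molecular formula: C12H20FNO.
Molar mass = 213.296 g/mol.
Mass from F: 1 × 18.998 = 18.998 g/mol.
%F = 18.998 / 213.296 × 100 = 8.91%.

8.91%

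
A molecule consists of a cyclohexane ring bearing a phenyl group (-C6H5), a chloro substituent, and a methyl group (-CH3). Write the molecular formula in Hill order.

C13H17Cl

Atom tally by fragment:
  cyclohexane ring core → C:6 H:12
  (− 3 ring H displaced by substituents)
  + C6H5 → C:6 H:5
  + Cl → Cl:1
  + CH3 → C:1 H:3
Element totals:
  C: 13
  H: 17
  Cl: 1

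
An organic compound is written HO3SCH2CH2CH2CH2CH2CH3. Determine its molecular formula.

Element totals:
  C: 6
  H: 14
  O: 3
  S: 1

C6H14O3S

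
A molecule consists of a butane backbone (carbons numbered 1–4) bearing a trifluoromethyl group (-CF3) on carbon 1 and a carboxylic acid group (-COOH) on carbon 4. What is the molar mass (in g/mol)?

170.13 g/mol

Atom tally by fragment:
  F3CCH2 → C:2 H:2 F:3
  CH2 → C:1 H:2
  CH2 → C:1 H:2
  CH2COOH → C:2 H:3 O:2
Element totals:
  C: 6
  H: 9
  F: 3
  O: 2
Molecular formula: C6H9F3O2.
  M = 6(12.011) + 9(1.008) + 3(18.998) + 2(15.999)
    = 72.066 + 9.072 + 56.994 + 31.998 = 170.130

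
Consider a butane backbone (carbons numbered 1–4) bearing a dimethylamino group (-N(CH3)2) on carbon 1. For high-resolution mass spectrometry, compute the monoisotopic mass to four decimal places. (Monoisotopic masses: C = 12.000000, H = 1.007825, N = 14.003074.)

101.1204

Atom tally by fragment:
  (CH3)2NCH2 → C:3 H:8 N:1
  CH2 → C:1 H:2
  CH2 → C:1 H:2
  CH3 → C:1 H:3
Element totals:
  C: 6
  H: 15
  N: 1
Molecular formula: C6H15N.
  M = 6(12.0) + 15(1.007825) + 14.003074
    = 72.000000 + 15.117375 + 14.003074 = 101.120449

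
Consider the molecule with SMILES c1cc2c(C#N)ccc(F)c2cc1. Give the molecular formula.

C11H6FN

Atom tally by fragment:
  naphthalene ring system core → C:10 H:8
  (− 2 ring H displaced by substituents)
  + CN → C:1 N:1
  + F → F:1
Element totals:
  C: 11
  H: 6
  F: 1
  N: 1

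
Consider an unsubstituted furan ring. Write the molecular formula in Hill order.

Atom tally by fragment:
  furan ring core → C:4 H:4 O:1
Element totals:
  C: 4
  H: 4
  O: 1

C4H4O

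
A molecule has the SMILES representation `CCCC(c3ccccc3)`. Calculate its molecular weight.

134.22 g/mol

Atom tally by fragment:
  CH3 → C:1 H:3
  CH2 → C:1 H:2
  CH2 → C:1 H:2
  CH2C6H5 → C:7 H:7
Element totals:
  C: 10
  H: 14
Molecular formula: C10H14.
  M = 10(12.011) + 14(1.008)
    = 120.110 + 14.112 = 134.222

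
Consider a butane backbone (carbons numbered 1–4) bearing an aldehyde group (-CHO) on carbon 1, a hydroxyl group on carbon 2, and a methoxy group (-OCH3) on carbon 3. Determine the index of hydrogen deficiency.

Atom tally by fragment:
  OHCCH2 → C:2 H:3 O:1
  CH(OH) → C:1 H:2 O:1
  CH(OCH3) → C:2 H:4 O:1
  CH3 → C:1 H:3
Element totals:
  C: 6
  H: 12
  O: 3
Molecular formula: C6H12O3.
DoU = (2C + 2 + N − H − X) / 2 = (2·6 + 2 + 0 − 12 − 0) / 2 = 1.

1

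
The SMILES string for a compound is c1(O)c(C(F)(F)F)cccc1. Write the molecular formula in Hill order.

Atom tally by fragment:
  benzene ring core → C:6 H:6
  (− 2 ring H displaced by substituents)
  + OH → O:1 H:1
  + CF3 → C:1 F:3
Element totals:
  C: 7
  H: 5
  F: 3
  O: 1

C7H5F3O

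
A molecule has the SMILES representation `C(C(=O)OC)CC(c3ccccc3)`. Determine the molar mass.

178.23 g/mol

Atom tally by fragment:
  CH3OOCCH2 → C:3 H:5 O:2
  CH2 → C:1 H:2
  CH2C6H5 → C:7 H:7
Element totals:
  C: 11
  H: 14
  O: 2
Molecular formula: C11H14O2.
  M = 11(12.011) + 14(1.008) + 2(15.999)
    = 132.121 + 14.112 + 31.998 = 178.231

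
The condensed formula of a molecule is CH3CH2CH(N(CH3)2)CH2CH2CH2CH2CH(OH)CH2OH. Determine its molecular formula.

Atom tally by fragment:
  CH3 → C:1 H:3
  CH2 → C:1 H:2
  CH(N(CH3)2) → C:3 H:7 N:1
  CH2 → C:1 H:2
  CH2 → C:1 H:2
  CH2 → C:1 H:2
  CH2 → C:1 H:2
  CH(OH) → C:1 H:2 O:1
  CH2OH → C:1 H:3 O:1
Element totals:
  C: 11
  H: 25
  N: 1
  O: 2

C11H25NO2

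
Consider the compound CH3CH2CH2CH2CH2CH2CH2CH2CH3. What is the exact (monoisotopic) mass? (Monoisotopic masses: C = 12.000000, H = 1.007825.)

128.1565

Atom tally by fragment:
  CH3 → C:1 H:3
  CH2 → C:1 H:2
  CH2 → C:1 H:2
  CH2 → C:1 H:2
  CH2 → C:1 H:2
  CH2 → C:1 H:2
  CH2 → C:1 H:2
  CH2 → C:1 H:2
  CH3 → C:1 H:3
Element totals:
  C: 9
  H: 20
Molecular formula: C9H20.
  M = 9(12.0) + 20(1.007825)
    = 108.000000 + 20.156500 = 128.156500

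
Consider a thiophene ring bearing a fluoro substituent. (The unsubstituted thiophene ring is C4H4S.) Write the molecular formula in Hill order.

Atom tally by fragment:
  thiophene ring core → C:4 H:4 S:1
  (− 1 ring H displaced by substituents)
  + F → F:1
Element totals:
  C: 4
  H: 3
  F: 1
  S: 1

C4H3FS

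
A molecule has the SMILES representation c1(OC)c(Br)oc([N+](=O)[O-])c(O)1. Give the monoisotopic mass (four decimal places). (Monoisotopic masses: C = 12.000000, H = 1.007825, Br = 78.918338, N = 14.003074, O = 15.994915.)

236.9273

Atom tally by fragment:
  furan ring core → C:4 H:4 O:1
  (− 4 ring H displaced by substituents)
  + OCH3 → C:1 H:3 O:1
  + Br → Br:1
  + NO2 → N:1 O:2
  + OH → O:1 H:1
Element totals:
  C: 5
  H: 4
  Br: 1
  N: 1
  O: 5
Molecular formula: C5H4BrNO5.
  M = 5(12.0) + 4(1.007825) + 78.918338 + 14.003074 + 5(15.994915)
    = 60.000000 + 4.031300 + 78.918338 + 14.003074 + 79.974575 = 236.927287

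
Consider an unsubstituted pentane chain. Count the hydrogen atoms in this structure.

Atom tally by fragment:
  CH3 → C:1 H:3
  CH2 → C:1 H:2
  CH2 → C:1 H:2
  CH2 → C:1 H:2
  CH3 → C:1 H:3
Element totals:
  C: 5
  H: 12

12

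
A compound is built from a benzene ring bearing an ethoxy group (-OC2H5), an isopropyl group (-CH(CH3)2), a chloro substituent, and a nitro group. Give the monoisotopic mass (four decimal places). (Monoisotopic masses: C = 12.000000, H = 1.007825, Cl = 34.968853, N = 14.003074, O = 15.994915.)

243.0662

Atom tally by fragment:
  benzene ring core → C:6 H:6
  (− 4 ring H displaced by substituents)
  + OC2H5 → C:2 H:5 O:1
  + CH(CH3)2 → C:3 H:7
  + Cl → Cl:1
  + NO2 → N:1 O:2
Element totals:
  C: 11
  H: 14
  Cl: 1
  N: 1
  O: 3
Molecular formula: C11H14ClNO3.
  M = 11(12.0) + 14(1.007825) + 34.968853 + 14.003074 + 3(15.994915)
    = 132.000000 + 14.109550 + 34.968853 + 14.003074 + 47.984745 = 243.066222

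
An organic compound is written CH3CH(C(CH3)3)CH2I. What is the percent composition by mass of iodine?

Element totals:
  C: 7
  H: 15
  I: 1
Molecular formula: C7H15I.
Molar mass = 226.101 g/mol.
Mass from I: 1 × 126.904 = 126.904 g/mol.
%I = 126.904 / 226.101 × 100 = 56.13%.

56.13%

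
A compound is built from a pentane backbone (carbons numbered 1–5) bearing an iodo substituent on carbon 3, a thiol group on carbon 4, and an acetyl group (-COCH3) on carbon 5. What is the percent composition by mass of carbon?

30.89%

Atom tally by fragment:
  CH3 → C:1 H:3
  CH2 → C:1 H:2
  CH(I) → C:1 H:1 I:1
  CH(SH) → C:1 H:2 S:1
  CH2COCH3 → C:3 H:5 O:1
Element totals:
  C: 7
  H: 13
  I: 1
  O: 1
  S: 1
Molecular formula: C7H13IOS.
Molar mass = 272.144 g/mol.
Mass from C: 7 × 12.011 = 84.077 g/mol.
%C = 84.077 / 272.144 × 100 = 30.89%.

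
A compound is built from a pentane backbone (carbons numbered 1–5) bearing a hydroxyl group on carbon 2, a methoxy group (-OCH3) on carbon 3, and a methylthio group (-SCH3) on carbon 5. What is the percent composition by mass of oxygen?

19.48%

Atom tally by fragment:
  CH3 → C:1 H:3
  CH(OH) → C:1 H:2 O:1
  CH(OCH3) → C:2 H:4 O:1
  CH2 → C:1 H:2
  CH2SCH3 → C:2 H:5 S:1
Element totals:
  C: 7
  H: 16
  O: 2
  S: 1
Molecular formula: C7H16O2S.
Molar mass = 164.263 g/mol.
Mass from O: 2 × 15.999 = 31.998 g/mol.
%O = 31.998 / 164.263 × 100 = 19.48%.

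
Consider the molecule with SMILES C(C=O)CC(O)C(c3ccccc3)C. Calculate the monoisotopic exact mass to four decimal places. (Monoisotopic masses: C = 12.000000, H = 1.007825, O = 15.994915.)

192.1150

Atom tally by fragment:
  OHCCH2 → C:2 H:3 O:1
  CH2 → C:1 H:2
  CH(OH) → C:1 H:2 O:1
  CH(C6H5) → C:7 H:6
  CH3 → C:1 H:3
Element totals:
  C: 12
  H: 16
  O: 2
Molecular formula: C12H16O2.
  M = 12(12.0) + 16(1.007825) + 2(15.994915)
    = 144.000000 + 16.125200 + 31.989830 = 192.115030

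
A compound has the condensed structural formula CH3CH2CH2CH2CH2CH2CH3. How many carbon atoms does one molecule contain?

Atom tally by fragment:
  CH3 → C:1 H:3
  CH2 → C:1 H:2
  CH2 → C:1 H:2
  CH2 → C:1 H:2
  CH2 → C:1 H:2
  CH2 → C:1 H:2
  CH3 → C:1 H:3
Element totals:
  C: 7
  H: 16

7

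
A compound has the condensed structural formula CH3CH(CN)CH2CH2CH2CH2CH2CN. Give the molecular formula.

Element totals:
  C: 9
  H: 14
  N: 2

C9H14N2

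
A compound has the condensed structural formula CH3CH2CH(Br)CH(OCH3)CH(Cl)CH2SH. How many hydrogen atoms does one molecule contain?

14

Atom tally by fragment:
  CH3 → C:1 H:3
  CH2 → C:1 H:2
  CH(Br) → C:1 H:1 Br:1
  CH(OCH3) → C:2 H:4 O:1
  CH(Cl) → C:1 H:1 Cl:1
  CH2SH → C:1 H:3 S:1
Element totals:
  C: 7
  H: 14
  Br: 1
  Cl: 1
  O: 1
  S: 1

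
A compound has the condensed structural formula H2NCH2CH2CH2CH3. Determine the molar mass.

Atom tally by fragment:
  H2NCH2 → C:1 H:4 N:1
  CH2 → C:1 H:2
  CH2 → C:1 H:2
  CH3 → C:1 H:3
Element totals:
  C: 4
  H: 11
  N: 1
Molecular formula: C4H11N.
  M = 4(12.011) + 11(1.008) + 14.007
    = 48.044 + 11.088 + 14.007 = 73.139

73.14 g/mol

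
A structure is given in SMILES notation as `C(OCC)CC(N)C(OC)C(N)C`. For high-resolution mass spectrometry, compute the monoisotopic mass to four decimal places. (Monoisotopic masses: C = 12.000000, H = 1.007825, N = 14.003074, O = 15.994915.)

190.1681

Atom tally by fragment:
  C2H5OCH2 → C:3 H:7 O:1
  CH2 → C:1 H:2
  CH(NH2) → C:1 H:3 N:1
  CH(OCH3) → C:2 H:4 O:1
  CH(NH2) → C:1 H:3 N:1
  CH3 → C:1 H:3
Element totals:
  C: 9
  H: 22
  N: 2
  O: 2
Molecular formula: C9H22N2O2.
  M = 9(12.0) + 22(1.007825) + 2(14.003074) + 2(15.994915)
    = 108.000000 + 22.172150 + 28.006148 + 31.989830 = 190.168128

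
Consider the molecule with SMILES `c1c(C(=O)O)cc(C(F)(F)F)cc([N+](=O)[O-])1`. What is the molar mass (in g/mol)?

Atom tally by fragment:
  benzene ring core → C:6 H:6
  (− 3 ring H displaced by substituents)
  + COOH → C:1 H:1 O:2
  + CF3 → C:1 F:3
  + NO2 → N:1 O:2
Element totals:
  C: 8
  H: 4
  F: 3
  N: 1
  O: 4
Molecular formula: C8H4F3NO4.
  M = 8(12.011) + 4(1.008) + 3(18.998) + 14.007 + 4(15.999)
    = 96.088 + 4.032 + 56.994 + 14.007 + 63.996 = 235.117

235.12 g/mol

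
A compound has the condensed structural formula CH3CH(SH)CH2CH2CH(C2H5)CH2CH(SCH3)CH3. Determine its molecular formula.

C11H24S2

Element totals:
  C: 11
  H: 24
  S: 2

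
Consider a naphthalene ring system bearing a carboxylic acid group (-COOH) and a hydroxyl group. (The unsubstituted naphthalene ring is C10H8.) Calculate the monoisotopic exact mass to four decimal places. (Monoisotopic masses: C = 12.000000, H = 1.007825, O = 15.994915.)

188.0473

Atom tally by fragment:
  naphthalene ring system core → C:10 H:8
  (− 2 ring H displaced by substituents)
  + COOH → C:1 H:1 O:2
  + OH → O:1 H:1
Element totals:
  C: 11
  H: 8
  O: 3
Molecular formula: C11H8O3.
  M = 11(12.0) + 8(1.007825) + 3(15.994915)
    = 132.000000 + 8.062600 + 47.984745 = 188.047345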